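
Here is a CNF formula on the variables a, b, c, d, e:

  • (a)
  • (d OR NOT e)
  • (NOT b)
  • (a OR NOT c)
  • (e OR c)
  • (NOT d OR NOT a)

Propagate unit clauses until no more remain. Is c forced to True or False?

True

(a) stands alone — a = True.
Unit clause (NOT b) sets b = False.
In (NOT a OR NOT d), NOT a is now false; NOT d must hold, so d = False.
(NOT e OR d): since d = False, the clause reduces to (NOT e). e = False.
From (c OR e) and e = False: c = True.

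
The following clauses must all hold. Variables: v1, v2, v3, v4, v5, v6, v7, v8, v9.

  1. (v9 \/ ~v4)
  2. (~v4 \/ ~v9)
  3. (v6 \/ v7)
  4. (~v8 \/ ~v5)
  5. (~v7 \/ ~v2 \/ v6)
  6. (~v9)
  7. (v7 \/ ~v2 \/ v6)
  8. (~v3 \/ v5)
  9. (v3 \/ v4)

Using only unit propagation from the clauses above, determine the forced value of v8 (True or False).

False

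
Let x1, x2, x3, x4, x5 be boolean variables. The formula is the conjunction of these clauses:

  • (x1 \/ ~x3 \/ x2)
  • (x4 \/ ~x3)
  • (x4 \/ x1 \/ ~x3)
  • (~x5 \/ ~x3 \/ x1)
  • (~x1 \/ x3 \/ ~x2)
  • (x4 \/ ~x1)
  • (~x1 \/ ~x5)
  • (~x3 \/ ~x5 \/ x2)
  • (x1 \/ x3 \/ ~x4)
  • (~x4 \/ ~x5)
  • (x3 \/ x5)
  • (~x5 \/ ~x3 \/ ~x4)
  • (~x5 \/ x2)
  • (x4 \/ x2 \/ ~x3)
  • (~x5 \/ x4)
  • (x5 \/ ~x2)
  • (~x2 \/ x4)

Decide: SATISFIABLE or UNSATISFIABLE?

SATISFIABLE

Try x1 = True.
  then x4 is forced to True.
  then x5 is forced to False.
  then x3 is forced to True.
  then x2 is forced to False.
Every clause has at least one true literal under this assignment.
So x1=T, x2=F, x3=T, x4=T, x5=F is a satisfying assignment.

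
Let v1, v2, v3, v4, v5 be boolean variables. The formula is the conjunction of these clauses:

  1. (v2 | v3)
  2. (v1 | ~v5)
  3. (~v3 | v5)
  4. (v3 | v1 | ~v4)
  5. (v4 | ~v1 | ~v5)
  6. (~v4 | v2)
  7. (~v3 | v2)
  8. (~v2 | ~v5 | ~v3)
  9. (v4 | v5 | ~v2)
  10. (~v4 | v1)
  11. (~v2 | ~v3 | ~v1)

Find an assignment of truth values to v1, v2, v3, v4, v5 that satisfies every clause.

v1 = True  v2 = True  v3 = False  v4 = True  v5 = True

Check each clause:
  1. (v2 | v3) — v2 is true.
  2. (~v5 | v1) — v1 is true.
  3. (~v3 | v5) — v5 is true.
  4. (v1 | v3 | ~v4) — v1 is true.
  5. (~v1 | v4 | ~v5) — v4 is true.
  6. (v2 | ~v4) — v2 is true.
  7. (~v3 | v2) — v2 is true.
  8. (~v3 | ~v2 | ~v5) — ~v3 is true.
  9. (v5 | v4 | ~v2) — v4 is true.
  10. (v1 | ~v4) — v1 is true.
  11. (~v3 | ~v1 | ~v2) — ~v3 is true.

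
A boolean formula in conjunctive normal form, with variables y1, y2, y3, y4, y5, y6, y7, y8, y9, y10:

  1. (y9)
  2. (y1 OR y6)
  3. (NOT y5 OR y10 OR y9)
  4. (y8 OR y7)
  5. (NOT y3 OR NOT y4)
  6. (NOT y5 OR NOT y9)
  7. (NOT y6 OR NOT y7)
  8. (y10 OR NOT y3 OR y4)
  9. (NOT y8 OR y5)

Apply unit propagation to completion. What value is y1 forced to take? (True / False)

True

(y9) is a unit clause: y9 = True.
In (NOT y5 OR NOT y9), NOT y9 is now false; NOT y5 must hold, so y5 = False.
From (NOT y8 OR y5) and y5 = False: y8 = False.
(y7 OR y8): since y8 = False, the clause reduces to (y7). y7 = True.
In (NOT y6 OR NOT y7), NOT y7 is now false; NOT y6 must hold, so y6 = False.
(y1 OR y6): since y6 = False, the clause reduces to (y1). y1 = True.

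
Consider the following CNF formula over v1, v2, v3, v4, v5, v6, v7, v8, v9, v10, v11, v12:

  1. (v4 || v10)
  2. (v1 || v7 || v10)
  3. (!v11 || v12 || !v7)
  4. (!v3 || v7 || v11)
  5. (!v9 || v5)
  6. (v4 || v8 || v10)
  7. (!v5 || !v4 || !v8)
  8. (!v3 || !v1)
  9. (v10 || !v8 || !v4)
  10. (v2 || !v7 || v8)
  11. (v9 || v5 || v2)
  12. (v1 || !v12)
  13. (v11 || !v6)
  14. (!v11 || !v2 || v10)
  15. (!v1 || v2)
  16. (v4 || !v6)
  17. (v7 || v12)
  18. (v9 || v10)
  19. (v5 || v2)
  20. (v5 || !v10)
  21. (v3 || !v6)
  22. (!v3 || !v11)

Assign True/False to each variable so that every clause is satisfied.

v6 occurs only negated in the remaining clauses — set v6 = False.
Branch on v1: take v1 = False.
  then v12 is forced to False.
  then v7 is forced to True.
  then v11 is forced to False.
For the remaining variables, v2 = True, v3 = False, v4 = False, v5 = True, v8 = True, v9 = True, v10 = True works.
Check each clause:
  1. (v10 || v4) — v10 is true.
  2. (v7 || v10 || v1) — v10 is true.
  3. (v12 || !v7 || !v11) — !v11 is true.
  4. (!v3 || v11 || v7) — !v3 is true.
  5. (!v9 || v5) — v5 is true.
  6. (v8 || v10 || v4) — v8 is true.
  7. (!v4 || !v5 || !v8) — !v4 is true.
  8. (!v1 || !v3) — !v3 is true.
  9. (!v4 || !v8 || v10) — v10 is true.
  10. (v2 || !v7 || v8) — v8 is true.
  11. (v9 || v2 || v5) — v9 is true.
  12. (!v12 || v1) — !v12 is true.
  13. (v11 || !v6) — !v6 is true.
  14. (!v2 || !v11 || v10) — v10 is true.
  15. (v2 || !v1) — v2 is true.
  16. (v4 || !v6) — !v6 is true.
  17. (v7 || v12) — v7 is true.
  18. (v10 || v9) — v9 is true.
  19. (v2 || v5) — v2 is true.
  20. (!v10 || v5) — v5 is true.
  21. (!v6 || v3) — !v6 is true.
  22. (!v3 || !v11) — !v3 is true.

v1=False, v2=True, v3=False, v4=False, v5=True, v6=False, v7=True, v8=True, v9=True, v10=True, v11=False, v12=False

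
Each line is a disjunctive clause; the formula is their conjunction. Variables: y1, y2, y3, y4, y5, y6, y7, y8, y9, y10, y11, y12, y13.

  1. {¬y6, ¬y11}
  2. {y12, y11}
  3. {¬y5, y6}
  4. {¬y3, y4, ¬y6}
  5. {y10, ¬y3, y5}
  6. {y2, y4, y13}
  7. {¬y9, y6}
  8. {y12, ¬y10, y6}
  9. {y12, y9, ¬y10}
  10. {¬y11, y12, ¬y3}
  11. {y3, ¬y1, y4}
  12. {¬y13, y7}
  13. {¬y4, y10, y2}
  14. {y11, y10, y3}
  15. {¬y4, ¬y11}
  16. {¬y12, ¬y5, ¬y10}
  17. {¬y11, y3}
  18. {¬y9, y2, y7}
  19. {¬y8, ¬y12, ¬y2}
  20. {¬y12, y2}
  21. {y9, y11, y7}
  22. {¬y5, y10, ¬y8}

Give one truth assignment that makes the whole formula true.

Pure literal: y1 appears only negated; assign y1 = False.
y8 occurs only negated in the remaining clauses — set y8 = False.
Branch on y2: take y2 = True.
The remaining clauses are satisfied by y3 = False, y4 = False, y5 = False, y6 = True, y7 = False, y9 = True, y10 = True, y11 = False, y12 = True, y13 = False.
Check each clause:
  1. {¬y11, ¬y6} — ¬y11 is true.
  2. {y11, y12} — y12 is true.
  3. {¬y5, y6} — ¬y5 is true.
  4. {y4, ¬y6, ¬y3} — ¬y3 is true.
  5. {y5, ¬y3, y10} — ¬y3 is true.
  6. {y2, y4, y13} — y2 is true.
  7. {¬y9, y6} — y6 is true.
  8. {¬y10, y12, y6} — y12 is true.
  9. {y12, ¬y10, y9} — y9 is true.
  10. {¬y11, y12, ¬y3} — ¬y3 is true.
  11. {¬y1, y3, y4} — ¬y1 is true.
  12. {¬y13, y7} — ¬y13 is true.
  13. {y10, y2, ¬y4} — y2 is true.
  14. {y10, y11, y3} — y10 is true.
  15. {¬y11, ¬y4} — ¬y4 is true.
  16. {¬y10, ¬y5, ¬y12} — ¬y5 is true.
  17. {y3, ¬y11} — ¬y11 is true.
  18. {y2, y7, ¬y9} — y2 is true.
  19. {¬y12, ¬y8, ¬y2} — ¬y8 is true.
  20. {y2, ¬y12} — y2 is true.
  21. {y11, y7, y9} — y9 is true.
  22. {¬y5, y10, ¬y8} — ¬y8 is true.

y1=F  y2=T  y3=F  y4=F  y5=F  y6=T  y7=F  y8=F  y9=T  y10=T  y11=F  y12=T  y13=F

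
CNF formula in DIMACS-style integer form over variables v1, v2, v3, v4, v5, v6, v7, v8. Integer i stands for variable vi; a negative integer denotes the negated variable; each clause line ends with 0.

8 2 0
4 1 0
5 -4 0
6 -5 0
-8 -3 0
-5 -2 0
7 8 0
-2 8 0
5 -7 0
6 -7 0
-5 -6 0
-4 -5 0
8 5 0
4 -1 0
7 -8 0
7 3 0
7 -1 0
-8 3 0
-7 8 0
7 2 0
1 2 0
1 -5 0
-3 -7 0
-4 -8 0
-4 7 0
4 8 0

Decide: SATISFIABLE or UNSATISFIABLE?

UNSATISFIABLE

v7 = True:
  propagation gives v5=True, v6=True; an empty clause results — contradiction.
v7 = False:
  propagation gives v8=True; an empty clause results — contradiction.
Every branch closes, so no satisfying assignment exists.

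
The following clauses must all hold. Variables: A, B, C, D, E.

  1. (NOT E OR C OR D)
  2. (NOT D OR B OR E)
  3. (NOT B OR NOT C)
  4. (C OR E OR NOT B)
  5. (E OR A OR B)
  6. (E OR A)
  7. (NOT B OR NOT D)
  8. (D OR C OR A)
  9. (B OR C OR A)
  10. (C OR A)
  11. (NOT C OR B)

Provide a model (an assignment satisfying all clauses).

A=True, B=False, C=False, D=True, E=True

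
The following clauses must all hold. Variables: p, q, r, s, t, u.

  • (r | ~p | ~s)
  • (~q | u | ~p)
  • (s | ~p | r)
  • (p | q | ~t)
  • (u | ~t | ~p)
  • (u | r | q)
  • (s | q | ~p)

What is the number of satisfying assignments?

29

Case analysis on p and q:
  p=1, q=1: remaining (r,s,t,u) ∈ {(1,0,0,1); (1,0,1,1); (1,1,0,1); (1,1,1,1)} — 4.
  p=1, q=0: remaining (r,s,t,u) ∈ {(1,1,0,0); (1,1,0,1); (1,1,1,1)} — 3.
  p=0, q=1: r, s, t, u free → 2^4 = 16.
  p=0, q=0: s free; 3 ways for (r,t,u) × 2^1 = 6.
Total: 4 + 3 + 16 + 6 = 29.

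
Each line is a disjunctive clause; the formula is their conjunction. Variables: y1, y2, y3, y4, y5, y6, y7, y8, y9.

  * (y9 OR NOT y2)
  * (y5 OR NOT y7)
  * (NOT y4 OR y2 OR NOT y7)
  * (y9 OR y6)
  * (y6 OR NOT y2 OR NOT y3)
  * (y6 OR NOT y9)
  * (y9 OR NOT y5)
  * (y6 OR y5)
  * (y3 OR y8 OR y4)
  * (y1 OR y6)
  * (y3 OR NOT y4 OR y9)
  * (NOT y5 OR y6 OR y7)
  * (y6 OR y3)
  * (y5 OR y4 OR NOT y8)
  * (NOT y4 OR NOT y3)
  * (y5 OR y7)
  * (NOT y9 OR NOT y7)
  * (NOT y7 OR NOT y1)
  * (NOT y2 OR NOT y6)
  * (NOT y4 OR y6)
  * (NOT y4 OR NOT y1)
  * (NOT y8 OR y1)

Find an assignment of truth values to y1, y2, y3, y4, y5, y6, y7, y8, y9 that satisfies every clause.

y1 = T, y2 = F, y3 = T, y4 = F, y5 = T, y6 = T, y7 = F, y8 = F, y9 = T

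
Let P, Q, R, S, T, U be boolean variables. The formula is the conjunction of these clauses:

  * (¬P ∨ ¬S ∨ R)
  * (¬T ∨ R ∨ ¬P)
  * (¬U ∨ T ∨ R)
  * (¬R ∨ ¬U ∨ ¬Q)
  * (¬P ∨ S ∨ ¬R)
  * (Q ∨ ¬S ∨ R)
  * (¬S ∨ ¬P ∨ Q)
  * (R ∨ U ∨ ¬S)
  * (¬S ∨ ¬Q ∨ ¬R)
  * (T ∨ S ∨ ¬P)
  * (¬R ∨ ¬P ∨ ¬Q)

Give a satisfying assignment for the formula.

P occurs only negated in the remaining clauses — set P = False.
Branch on Q: take Q = False.
The remaining clauses are satisfied by R = True, S = True, T = True, U = True.

P = F, Q = F, R = T, S = T, T = T, U = T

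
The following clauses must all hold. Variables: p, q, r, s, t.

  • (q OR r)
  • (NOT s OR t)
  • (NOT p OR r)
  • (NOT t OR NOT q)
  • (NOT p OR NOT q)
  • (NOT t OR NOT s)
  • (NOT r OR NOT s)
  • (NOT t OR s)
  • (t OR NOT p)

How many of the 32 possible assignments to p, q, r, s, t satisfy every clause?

3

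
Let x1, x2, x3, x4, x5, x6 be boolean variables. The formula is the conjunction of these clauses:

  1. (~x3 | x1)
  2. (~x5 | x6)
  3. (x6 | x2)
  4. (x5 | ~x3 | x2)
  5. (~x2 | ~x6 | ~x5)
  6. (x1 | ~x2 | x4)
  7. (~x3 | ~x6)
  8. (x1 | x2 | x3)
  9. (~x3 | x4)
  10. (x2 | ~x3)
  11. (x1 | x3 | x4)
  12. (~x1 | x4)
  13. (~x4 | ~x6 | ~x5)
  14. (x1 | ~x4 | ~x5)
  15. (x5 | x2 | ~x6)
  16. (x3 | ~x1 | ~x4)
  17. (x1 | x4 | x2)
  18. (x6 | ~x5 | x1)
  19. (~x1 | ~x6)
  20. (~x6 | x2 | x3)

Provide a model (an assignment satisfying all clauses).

Set x1 = False and propagate.
  then x3 is forced to False.
  then x2 is forced to True.
  then x4 is forced to True.
  then x5 is forced to False.
x6 is now unconstrained; take x6 = True.

x1=False, x2=True, x3=False, x4=True, x5=False, x6=True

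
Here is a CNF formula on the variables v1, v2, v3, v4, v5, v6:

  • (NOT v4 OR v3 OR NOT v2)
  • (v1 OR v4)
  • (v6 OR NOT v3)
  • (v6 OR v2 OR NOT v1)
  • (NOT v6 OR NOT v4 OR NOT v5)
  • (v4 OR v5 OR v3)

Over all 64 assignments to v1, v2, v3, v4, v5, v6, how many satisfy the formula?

15

Case analysis on v4 and v3:
  v4=1, v3=1: remaining (v1,v2,v5,v6) ∈ {(0,0,0,1); (0,1,0,1); (1,0,0,1); (1,1,0,1)} — 4.
  v4=1, v3=0: remaining (v1,v2,v5,v6) ∈ {(0,0,0,0); (0,0,0,1); (0,0,1,0); (1,0,0,1)} — 4.
  v4=0, v3=1: remaining (v1,v2,v5,v6) ∈ {(1,0,0,1); (1,0,1,1); (1,1,0,1); (1,1,1,1)} — 4.
  v4=0, v3=0: remaining (v1,v2,v5,v6) ∈ {(1,0,1,1); (1,1,1,0); (1,1,1,1)} — 3.
Total: 4 + 4 + 4 + 3 = 15.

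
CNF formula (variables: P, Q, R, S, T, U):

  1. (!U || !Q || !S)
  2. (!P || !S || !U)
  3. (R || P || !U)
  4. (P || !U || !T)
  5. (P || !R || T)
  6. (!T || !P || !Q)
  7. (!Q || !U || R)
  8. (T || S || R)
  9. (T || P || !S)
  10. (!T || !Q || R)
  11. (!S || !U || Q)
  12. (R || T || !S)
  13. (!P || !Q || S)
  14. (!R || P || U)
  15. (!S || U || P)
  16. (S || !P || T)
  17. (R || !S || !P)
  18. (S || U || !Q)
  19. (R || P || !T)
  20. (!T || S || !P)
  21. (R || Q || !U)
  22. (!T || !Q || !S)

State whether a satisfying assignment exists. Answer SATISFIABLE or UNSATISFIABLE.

SATISFIABLE

Branch on P: take P = True.
Try Q = False.
Set R = True and propagate.
For the remaining variables, S = True, T = True, U = False works.
So P=1, Q=0, R=1, S=1, T=1, U=0 is a satisfying assignment.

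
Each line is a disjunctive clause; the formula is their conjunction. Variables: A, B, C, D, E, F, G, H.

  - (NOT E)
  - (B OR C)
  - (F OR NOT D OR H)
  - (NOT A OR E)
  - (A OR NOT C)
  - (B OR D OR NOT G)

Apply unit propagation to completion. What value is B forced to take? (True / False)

True

Unit clause (NOT E) sets E = False.
From (NOT A OR E) and E = False: A = False.
From (NOT C OR A) and A = False: C = False.
In (C OR B), C is now false; B must hold, so B = True.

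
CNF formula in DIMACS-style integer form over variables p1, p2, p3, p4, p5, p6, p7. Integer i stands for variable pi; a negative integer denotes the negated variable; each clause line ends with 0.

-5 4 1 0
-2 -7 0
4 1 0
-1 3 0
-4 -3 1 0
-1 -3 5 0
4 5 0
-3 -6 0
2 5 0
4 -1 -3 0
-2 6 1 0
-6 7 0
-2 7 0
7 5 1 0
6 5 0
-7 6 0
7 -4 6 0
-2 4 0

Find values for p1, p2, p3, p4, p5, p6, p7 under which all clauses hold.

p1=False, p2=False, p3=False, p4=True, p5=True, p6=True, p7=True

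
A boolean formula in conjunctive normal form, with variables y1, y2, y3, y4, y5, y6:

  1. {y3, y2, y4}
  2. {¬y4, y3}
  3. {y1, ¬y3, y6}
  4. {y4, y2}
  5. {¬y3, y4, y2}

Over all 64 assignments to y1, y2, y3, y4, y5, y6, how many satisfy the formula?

Split on y3, then y4.
  y3=1, y4=1: y2, y5 free; 3 ways for (y1,y6) × 2^2 = 12.
  y3=1, y4=0: y5 free; 3 ways for (y1,y2,y6) × 2^1 = 6.
  y3=0, y4=1: a clause becomes empty — 0.
  y3=0, y4=0: forces y2=1; y1, y5, y6 free → 2^3 = 8.
Total: 12 + 6 + 0 + 8 = 26.

26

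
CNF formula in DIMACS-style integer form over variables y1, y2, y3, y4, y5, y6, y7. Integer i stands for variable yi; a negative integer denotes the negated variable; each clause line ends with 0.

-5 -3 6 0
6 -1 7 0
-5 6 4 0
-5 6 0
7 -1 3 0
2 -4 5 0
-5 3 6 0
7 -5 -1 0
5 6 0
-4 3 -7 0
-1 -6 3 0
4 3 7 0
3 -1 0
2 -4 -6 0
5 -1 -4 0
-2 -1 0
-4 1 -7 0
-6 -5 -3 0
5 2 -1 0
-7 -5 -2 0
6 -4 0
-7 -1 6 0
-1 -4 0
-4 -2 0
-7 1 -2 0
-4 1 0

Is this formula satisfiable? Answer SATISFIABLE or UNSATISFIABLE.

SATISFIABLE

Set y1 = False and propagate.
  then y4 is forced to False.
The remaining clauses are satisfied by y2 = False, y3 = True, y5 = False, y6 = True, y7 = False.
Every clause has at least one true literal under this assignment.
So y1 = F, y2 = F, y3 = T, y4 = F, y5 = F, y6 = T, y7 = F is a satisfying assignment.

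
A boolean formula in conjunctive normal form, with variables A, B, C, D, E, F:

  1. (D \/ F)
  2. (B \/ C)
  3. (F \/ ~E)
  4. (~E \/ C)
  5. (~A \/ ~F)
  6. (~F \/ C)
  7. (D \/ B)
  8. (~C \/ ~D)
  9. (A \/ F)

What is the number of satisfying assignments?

3

The models are:
  A=0 B=1 C=1 D=0 E=0 F=1
  A=0 B=1 C=1 D=0 E=1 F=1
  A=1 B=1 C=0 D=1 E=0 F=0
Count: 3.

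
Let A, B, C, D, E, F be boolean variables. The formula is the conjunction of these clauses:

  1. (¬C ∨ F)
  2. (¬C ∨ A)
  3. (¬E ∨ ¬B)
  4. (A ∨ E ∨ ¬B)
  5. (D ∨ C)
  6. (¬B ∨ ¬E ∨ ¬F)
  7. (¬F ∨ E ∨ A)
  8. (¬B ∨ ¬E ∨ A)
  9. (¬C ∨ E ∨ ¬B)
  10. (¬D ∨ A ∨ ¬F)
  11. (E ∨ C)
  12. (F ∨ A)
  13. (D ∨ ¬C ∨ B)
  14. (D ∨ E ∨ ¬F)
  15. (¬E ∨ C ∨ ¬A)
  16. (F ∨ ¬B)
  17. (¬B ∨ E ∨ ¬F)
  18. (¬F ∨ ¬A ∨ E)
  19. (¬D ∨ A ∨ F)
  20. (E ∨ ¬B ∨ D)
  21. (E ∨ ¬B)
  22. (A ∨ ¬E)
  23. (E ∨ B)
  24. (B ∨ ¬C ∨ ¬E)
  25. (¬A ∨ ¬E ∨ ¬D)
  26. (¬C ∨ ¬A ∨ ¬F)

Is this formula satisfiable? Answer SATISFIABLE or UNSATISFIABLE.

E = True:
  propagation gives B=False, A=True, C=True; an empty clause results — contradiction.
E = False:
  propagation gives C=True, F=True, A=True; an empty clause results — contradiction.
Every branch closes, so no satisfying assignment exists.

UNSATISFIABLE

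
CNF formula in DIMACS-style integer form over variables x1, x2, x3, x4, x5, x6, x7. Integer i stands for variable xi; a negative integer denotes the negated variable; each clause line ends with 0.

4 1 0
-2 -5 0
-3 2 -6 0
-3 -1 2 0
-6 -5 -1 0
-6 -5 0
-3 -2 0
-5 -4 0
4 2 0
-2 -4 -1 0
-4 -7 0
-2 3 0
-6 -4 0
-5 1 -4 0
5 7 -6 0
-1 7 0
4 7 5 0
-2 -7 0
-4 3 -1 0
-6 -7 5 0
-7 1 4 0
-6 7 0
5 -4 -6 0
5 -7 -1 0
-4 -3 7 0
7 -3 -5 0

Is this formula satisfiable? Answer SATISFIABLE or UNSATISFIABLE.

SATISFIABLE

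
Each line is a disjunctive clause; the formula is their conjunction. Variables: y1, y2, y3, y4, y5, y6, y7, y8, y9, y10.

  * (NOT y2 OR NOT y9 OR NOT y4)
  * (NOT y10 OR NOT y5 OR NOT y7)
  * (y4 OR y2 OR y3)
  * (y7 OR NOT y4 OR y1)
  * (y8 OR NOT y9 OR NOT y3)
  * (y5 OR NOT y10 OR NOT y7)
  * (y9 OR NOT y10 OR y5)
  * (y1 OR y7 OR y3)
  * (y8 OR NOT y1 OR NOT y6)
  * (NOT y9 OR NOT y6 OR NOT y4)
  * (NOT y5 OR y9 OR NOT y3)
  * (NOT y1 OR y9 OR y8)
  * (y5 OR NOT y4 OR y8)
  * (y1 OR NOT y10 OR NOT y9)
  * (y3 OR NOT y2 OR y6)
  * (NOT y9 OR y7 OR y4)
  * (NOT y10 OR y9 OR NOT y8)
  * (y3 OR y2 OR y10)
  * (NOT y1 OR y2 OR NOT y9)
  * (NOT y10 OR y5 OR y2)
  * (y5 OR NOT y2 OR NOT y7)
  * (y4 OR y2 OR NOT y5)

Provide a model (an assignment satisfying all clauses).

y1=True, y2=True, y3=False, y4=False, y5=True, y6=True, y7=True, y8=True, y9=False, y10=False

Check each clause:
  1. (NOT y2 OR NOT y9 OR NOT y4) — NOT y4 is true.
  2. (NOT y7 OR NOT y10 OR NOT y5) — NOT y10 is true.
  3. (y2 OR y4 OR y3) — y2 is true.
  4. (y1 OR NOT y4 OR y7) — y1 is true.
  5. (NOT y3 OR NOT y9 OR y8) — y8 is true.
  6. (NOT y10 OR y5 OR NOT y7) — y5 is true.
  7. (y9 OR y5 OR NOT y10) — y5 is true.
  8. (y3 OR y7 OR y1) — y1 is true.
  9. (NOT y1 OR NOT y6 OR y8) — y8 is true.
  10. (NOT y9 OR NOT y4 OR NOT y6) — NOT y4 is true.
  11. (y9 OR NOT y5 OR NOT y3) — NOT y3 is true.
  12. (y8 OR NOT y1 OR y9) — y8 is true.
  13. (y5 OR NOT y4 OR y8) — y8 is true.
  14. (NOT y10 OR NOT y9 OR y1) — y1 is true.
  15. (NOT y2 OR y6 OR y3) — y6 is true.
  16. (y7 OR NOT y9 OR y4) — y7 is true.
  17. (NOT y10 OR NOT y8 OR y9) — NOT y10 is true.
  18. (y3 OR y2 OR y10) — y2 is true.
  19. (y2 OR NOT y9 OR NOT y1) — y2 is true.
  20. (y2 OR NOT y10 OR y5) — y2 is true.
  21. (NOT y2 OR y5 OR NOT y7) — y5 is true.
  22. (y2 OR y4 OR NOT y5) — y2 is true.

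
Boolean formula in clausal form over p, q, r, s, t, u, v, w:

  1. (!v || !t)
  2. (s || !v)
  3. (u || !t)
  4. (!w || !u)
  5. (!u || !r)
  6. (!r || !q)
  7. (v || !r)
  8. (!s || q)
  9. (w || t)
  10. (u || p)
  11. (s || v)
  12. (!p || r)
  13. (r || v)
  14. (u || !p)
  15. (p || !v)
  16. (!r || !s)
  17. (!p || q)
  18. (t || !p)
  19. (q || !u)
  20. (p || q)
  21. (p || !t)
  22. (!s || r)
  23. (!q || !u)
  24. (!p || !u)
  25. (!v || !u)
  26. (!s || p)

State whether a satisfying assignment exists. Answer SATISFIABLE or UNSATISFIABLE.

UNSATISFIABLE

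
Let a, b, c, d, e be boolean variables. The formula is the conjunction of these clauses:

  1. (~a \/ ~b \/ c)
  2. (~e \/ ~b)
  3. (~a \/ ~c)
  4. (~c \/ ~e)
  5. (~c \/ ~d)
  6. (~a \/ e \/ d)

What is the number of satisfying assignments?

Split on c, then a.
  c=T, a=T: a clause becomes empty — 0.
  c=T, a=F: remaining (b,d,e) ∈ {(F,F,F); (T,F,F)} — 2.
  c=F, a=T: remaining (b,d,e) ∈ {(F,F,T); (F,T,F); (F,T,T)} — 3.
  c=F, a=F: d free; 3 ways for (b,e) × 2^1 = 6.
Total: 0 + 2 + 3 + 6 = 11.

11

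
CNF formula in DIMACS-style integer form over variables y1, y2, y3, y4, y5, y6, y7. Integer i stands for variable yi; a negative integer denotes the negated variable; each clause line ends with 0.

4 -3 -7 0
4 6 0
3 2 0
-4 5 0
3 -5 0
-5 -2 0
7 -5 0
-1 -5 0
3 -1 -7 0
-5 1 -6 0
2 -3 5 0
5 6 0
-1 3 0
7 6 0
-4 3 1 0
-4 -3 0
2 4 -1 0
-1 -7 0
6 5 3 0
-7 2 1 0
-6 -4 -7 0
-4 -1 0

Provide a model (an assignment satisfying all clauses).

Branch on y1: take y1 = False.
Branch on y2: take y2 = True.
  then y5 is forced to False.
  then y4 is forced to False.
  then y6 is forced to True.
For the remaining variables, y3 = True, y7 = False works.
Every clause has at least one true literal under this assignment.

y1=False, y2=True, y3=True, y4=False, y5=False, y6=True, y7=False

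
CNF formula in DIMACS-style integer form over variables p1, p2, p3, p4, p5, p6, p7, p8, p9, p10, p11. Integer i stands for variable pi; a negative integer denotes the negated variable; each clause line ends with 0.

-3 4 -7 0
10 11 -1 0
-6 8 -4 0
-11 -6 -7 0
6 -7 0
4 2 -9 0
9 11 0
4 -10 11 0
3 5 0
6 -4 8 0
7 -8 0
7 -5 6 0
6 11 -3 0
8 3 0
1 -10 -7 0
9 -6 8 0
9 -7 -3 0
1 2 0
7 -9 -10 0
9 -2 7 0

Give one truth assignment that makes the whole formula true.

Try p1 = False.
  then p2 is forced to True.
Try p3 = True.
The remaining clauses are satisfied by p4 = False, p5 = False, p6 = False, p7 = False, p8 = False, p9 = True, p10 = False, p11 = True.
Every clause has at least one true literal under this assignment.

p1 = False  p2 = True  p3 = True  p4 = False  p5 = False  p6 = False  p7 = False  p8 = False  p9 = True  p10 = False  p11 = True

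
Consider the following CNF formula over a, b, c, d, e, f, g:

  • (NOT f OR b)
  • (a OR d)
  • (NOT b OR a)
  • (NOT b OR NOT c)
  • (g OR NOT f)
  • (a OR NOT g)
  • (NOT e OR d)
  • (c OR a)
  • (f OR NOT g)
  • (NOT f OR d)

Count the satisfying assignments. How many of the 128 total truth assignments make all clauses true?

Split on a, then f.
  a=1, f=1: remaining (b,c,d,e,g) ∈ {(1,0,1,0,1); (1,0,1,1,1)} — 2.
  a=1, f=0: 9 of the 32 assignments to (b,c,d,e,g) work.
  a=0, f=1: a clause becomes empty — 0.
  a=0, f=0: remaining (b,c,d,e,g) ∈ {(0,1,1,0,0); (0,1,1,1,0)} — 2.
Total: 2 + 9 + 0 + 2 = 13.

13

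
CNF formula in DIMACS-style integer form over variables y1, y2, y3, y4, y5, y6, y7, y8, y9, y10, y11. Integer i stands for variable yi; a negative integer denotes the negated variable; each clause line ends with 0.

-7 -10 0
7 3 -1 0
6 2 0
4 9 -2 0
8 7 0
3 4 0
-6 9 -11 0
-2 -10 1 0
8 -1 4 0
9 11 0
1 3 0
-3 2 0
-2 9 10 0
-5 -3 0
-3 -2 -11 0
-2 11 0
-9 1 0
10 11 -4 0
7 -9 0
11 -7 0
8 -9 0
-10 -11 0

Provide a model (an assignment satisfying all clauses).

Pure literal: y8 appears only positively; assign y8 = True.
Set y1 = True and propagate.
Branch on y2: take y2 = True.
  then y11 is forced to True.
  then y3 is forced to False.
  then y7 is forced to True.
  then y10 is forced to False.
  then y4 is forced to True.
  then y9 is forced to True.
y5, y6 are now unconstrained; take y5 = True, y6 = True.
Check each clause:
  1. (!y7 || !y10) — !y10 is true.
  2. (!y1 || y3 || y7) — y7 is true.
  3. (y2 || y6) — y2 is true.
  4. (!y2 || y4 || y9) — y9 is true.
  5. (y8 || y7) — y8 is true.
  6. (y3 || y4) — y4 is true.
  7. (!y6 || y9 || !y11) — y9 is true.
  8. (!y2 || !y10 || y1) — y1 is true.
  9. (y4 || y8 || !y1) — y8 is true.
  10. (y11 || y9) — y9 is true.
  11. (y1 || y3) — y1 is true.
  12. (y2 || !y3) — y2 is true.
  13. (y9 || y10 || !y2) — y9 is true.
  14. (!y5 || !y3) — !y3 is true.
  15. (!y11 || !y3 || !y2) — !y3 is true.
  16. (y11 || !y2) — y11 is true.
  17. (!y9 || y1) — y1 is true.
  18. (y11 || y10 || !y4) — y11 is true.
  19. (!y9 || y7) — y7 is true.
  20. (y11 || !y7) — y11 is true.
  21. (y8 || !y9) — y8 is true.
  22. (!y11 || !y10) — !y10 is true.

y1=True, y2=True, y3=False, y4=True, y5=True, y6=True, y7=True, y8=True, y9=True, y10=False, y11=True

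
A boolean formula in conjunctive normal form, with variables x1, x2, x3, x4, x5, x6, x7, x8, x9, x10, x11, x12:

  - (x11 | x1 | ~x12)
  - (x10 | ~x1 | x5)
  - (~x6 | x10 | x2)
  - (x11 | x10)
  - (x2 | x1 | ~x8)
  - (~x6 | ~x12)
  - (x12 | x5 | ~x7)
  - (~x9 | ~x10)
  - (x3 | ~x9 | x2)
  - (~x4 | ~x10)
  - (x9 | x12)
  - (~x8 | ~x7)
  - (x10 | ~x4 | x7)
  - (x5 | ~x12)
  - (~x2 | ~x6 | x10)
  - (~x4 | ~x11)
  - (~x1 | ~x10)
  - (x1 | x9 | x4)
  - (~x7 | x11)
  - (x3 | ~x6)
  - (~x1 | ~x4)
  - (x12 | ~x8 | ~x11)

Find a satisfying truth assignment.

x3 occurs only positively in the remaining clauses — set x3 = True.
x5 occurs only positively in the remaining clauses — set x5 = True.
Try x1 = False.
For the remaining variables, x2 = True, x4 = False, x6 = False, x7 = True, x8 = False, x9 = True, x10 = False, x11 = True, x12 = True works.
Every clause has at least one true literal under this assignment.

x1=F, x2=T, x3=T, x4=F, x5=T, x6=F, x7=T, x8=F, x9=T, x10=F, x11=T, x12=T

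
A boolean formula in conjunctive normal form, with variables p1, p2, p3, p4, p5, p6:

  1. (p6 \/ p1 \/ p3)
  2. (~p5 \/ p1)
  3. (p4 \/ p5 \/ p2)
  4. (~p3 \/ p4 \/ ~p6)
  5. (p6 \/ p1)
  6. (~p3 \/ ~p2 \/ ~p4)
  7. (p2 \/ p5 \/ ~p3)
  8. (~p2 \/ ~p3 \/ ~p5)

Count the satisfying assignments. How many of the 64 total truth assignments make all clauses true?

Case analysis on p3 and p2:
  p3=1, p2=1: remaining (p1,p4,p5,p6) ∈ {(1,0,0,0)} — 1.
  p3=1, p2=0: remaining (p1,p4,p5,p6) ∈ {(1,0,1,0); (1,1,1,0); (1,1,1,1)} — 3.
  p3=0, p2=1: p4 free; 5 ways for (p1,p5,p6) × 2^1 = 10.
  p3=0, p2=0: 7 of the 16 assignments to (p1,p4,p5,p6) work.
Total: 1 + 3 + 10 + 7 = 21.

21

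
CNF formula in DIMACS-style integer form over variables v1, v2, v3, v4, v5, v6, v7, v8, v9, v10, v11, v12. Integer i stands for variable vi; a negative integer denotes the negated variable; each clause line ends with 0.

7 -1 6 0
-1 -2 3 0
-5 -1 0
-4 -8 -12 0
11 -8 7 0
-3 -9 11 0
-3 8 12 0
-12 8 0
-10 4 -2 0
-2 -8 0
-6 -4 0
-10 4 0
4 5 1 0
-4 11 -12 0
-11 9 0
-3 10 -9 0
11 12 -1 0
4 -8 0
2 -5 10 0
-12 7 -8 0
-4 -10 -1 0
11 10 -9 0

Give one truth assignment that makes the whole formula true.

v1=F, v2=F, v3=F, v4=T, v5=F, v6=F, v7=T, v8=T, v9=F, v10=T, v11=F, v12=F

Pure literal: v7 appears only positively; assign v7 = True.
Set v1 = False and propagate.
Try v2 = False.
Branch on v3: take v3 = False.
For the remaining variables, v4 = True, v5 = False, v6 = False, v8 = True, v9 = False, v10 = True, v11 = False, v12 = False works.
Every clause has at least one true literal under this assignment.
Check each clause:
  1. (v7 || v6 || !v1) — !v1 is true.
  2. (v3 || !v2 || !v1) — !v1 is true.
  3. (!v1 || !v5) — !v5 is true.
  4. (!v12 || !v8 || !v4) — !v12 is true.
  5. (!v8 || v7 || v11) — v7 is true.
  6. (v11 || !v9 || !v3) — !v3 is true.
  7. (v12 || v8 || !v3) — v8 is true.
  8. (!v12 || v8) — v8 is true.
  9. (!v10 || !v2 || v4) — v4 is true.
  10. (!v8 || !v2) — !v2 is true.
  11. (!v4 || !v6) — !v6 is true.
  12. (!v10 || v4) — v4 is true.
  13. (v1 || v4 || v5) — v4 is true.
  14. (!v4 || v11 || !v12) — !v12 is true.
  15. (v9 || !v11) — !v11 is true.
  16. (!v9 || v10 || !v3) — v10 is true.
  17. (!v1 || v12 || v11) — !v1 is true.
  18. (v4 || !v8) — v4 is true.
  19. (v2 || !v5 || v10) — v10 is true.
  20. (!v8 || v7 || !v12) — !v12 is true.
  21. (!v4 || !v10 || !v1) — !v1 is true.
  22. (v11 || !v9 || v10) — v10 is true.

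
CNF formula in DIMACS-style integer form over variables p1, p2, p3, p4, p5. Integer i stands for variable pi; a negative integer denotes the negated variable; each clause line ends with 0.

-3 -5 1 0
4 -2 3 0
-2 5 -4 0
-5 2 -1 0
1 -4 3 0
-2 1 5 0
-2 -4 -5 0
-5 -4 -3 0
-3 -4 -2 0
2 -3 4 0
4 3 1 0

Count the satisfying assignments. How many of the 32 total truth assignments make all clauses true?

6

The models are:
  p1=F p2=F p3=T p4=T p5=F
  p1=T p2=F p3=F p4=F p5=F
  p1=T p2=F p3=F p4=T p5=F
  p1=T p2=F p3=T p4=T p5=F
  p1=T p2=T p3=T p4=F p5=F
  p1=T p2=T p3=T p4=F p5=T
That's 6 in total.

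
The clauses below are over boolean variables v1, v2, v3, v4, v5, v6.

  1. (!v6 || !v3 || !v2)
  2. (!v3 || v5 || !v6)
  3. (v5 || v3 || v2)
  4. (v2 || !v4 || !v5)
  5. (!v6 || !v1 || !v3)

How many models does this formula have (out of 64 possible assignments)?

Case analysis on v3 and v2:
  v3=1, v2=1: forces v6=0; v1, v4, v5 free → 2^3 = 8.
  v3=1, v2=0: 7 of the 16 assignments to (v1,v4,v5,v6) work.
  v3=0, v2=1: v1, v4, v5, v6 free → 2^4 = 16.
  v3=0, v2=0: remaining (v1,v4,v5,v6) ∈ {(0,0,1,0); (0,0,1,1); (1,0,1,0); (1,0,1,1)} — 4.
Total: 8 + 7 + 16 + 4 = 35.

35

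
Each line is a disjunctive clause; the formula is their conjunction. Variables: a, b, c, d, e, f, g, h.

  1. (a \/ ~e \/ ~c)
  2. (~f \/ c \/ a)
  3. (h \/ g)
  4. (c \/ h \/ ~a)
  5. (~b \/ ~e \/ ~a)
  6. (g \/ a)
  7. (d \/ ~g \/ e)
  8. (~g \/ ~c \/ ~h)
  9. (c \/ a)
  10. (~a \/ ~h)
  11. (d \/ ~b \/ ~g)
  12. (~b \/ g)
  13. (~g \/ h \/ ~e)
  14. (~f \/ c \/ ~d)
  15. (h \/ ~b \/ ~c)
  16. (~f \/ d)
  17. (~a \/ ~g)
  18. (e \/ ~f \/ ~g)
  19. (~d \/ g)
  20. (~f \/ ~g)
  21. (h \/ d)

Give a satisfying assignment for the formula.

a = False, b = False, c = True, d = True, e = False, f = False, g = True, h = False

Check each clause:
  1. (a \/ ~e \/ ~c) — ~e is true.
  2. (c \/ ~f \/ a) — ~f is true.
  3. (h \/ g) — g is true.
  4. (c \/ ~a \/ h) — c is true.
  5. (~b \/ ~a \/ ~e) — ~e is true.
  6. (a \/ g) — g is true.
  7. (~g \/ e \/ d) — d is true.
  8. (~g \/ ~h \/ ~c) — ~h is true.
  9. (a \/ c) — c is true.
  10. (~h \/ ~a) — ~h is true.
  11. (~b \/ d \/ ~g) — d is true.
  12. (~b \/ g) — ~b is true.
  13. (h \/ ~e \/ ~g) — ~e is true.
  14. (~d \/ c \/ ~f) — ~f is true.
  15. (h \/ ~b \/ ~c) — ~b is true.
  16. (d \/ ~f) — ~f is true.
  17. (~g \/ ~a) — ~a is true.
  18. (~f \/ e \/ ~g) — ~f is true.
  19. (~d \/ g) — g is true.
  20. (~g \/ ~f) — ~f is true.
  21. (d \/ h) — d is true.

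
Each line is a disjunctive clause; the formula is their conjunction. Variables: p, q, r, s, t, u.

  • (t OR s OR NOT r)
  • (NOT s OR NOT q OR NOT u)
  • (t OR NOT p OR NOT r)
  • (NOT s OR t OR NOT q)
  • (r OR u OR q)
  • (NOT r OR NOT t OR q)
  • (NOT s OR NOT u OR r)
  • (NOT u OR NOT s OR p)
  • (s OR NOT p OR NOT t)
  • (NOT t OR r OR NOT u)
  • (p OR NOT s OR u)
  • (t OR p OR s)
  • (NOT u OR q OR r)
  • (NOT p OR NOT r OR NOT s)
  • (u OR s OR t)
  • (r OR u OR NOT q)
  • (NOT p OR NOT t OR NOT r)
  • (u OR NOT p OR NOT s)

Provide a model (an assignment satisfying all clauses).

p=F, q=T, r=T, s=F, t=T, u=F

Check each clause:
  1. (s OR t OR NOT r) — t is true.
  2. (NOT u OR NOT s OR NOT q) — NOT u is true.
  3. (NOT r OR t OR NOT p) — t is true.
  4. (t OR NOT s OR NOT q) — NOT s is true.
  5. (r OR u OR q) — q is true.
  6. (q OR NOT r OR NOT t) — q is true.
  7. (NOT u OR r OR NOT s) — NOT u is true.
  8. (NOT s OR p OR NOT u) — NOT u is true.
  9. (NOT t OR NOT p OR s) — NOT p is true.
  10. (NOT u OR NOT t OR r) — NOT u is true.
  11. (NOT s OR p OR u) — NOT s is true.
  12. (p OR s OR t) — t is true.
  13. (q OR r OR NOT u) — r is true.
  14. (NOT p OR NOT s OR NOT r) — NOT s is true.
  15. (u OR t OR s) — t is true.
  16. (r OR u OR NOT q) — r is true.
  17. (NOT t OR NOT r OR NOT p) — NOT p is true.
  18. (NOT p OR NOT s OR u) — NOT s is true.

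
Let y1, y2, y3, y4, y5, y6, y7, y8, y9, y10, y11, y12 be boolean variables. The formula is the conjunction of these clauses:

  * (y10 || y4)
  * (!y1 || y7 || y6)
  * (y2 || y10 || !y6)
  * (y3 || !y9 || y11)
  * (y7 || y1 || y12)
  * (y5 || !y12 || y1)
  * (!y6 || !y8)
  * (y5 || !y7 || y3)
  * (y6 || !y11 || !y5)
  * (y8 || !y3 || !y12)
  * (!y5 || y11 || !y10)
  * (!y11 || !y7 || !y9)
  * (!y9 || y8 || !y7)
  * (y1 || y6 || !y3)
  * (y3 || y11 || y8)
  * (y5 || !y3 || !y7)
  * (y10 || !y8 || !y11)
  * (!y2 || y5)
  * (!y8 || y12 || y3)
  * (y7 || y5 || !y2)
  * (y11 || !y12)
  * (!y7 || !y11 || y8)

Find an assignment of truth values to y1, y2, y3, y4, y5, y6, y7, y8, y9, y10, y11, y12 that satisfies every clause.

y4 occurs only positively in the remaining clauses — set y4 = True.
y9 occurs only negated in the remaining clauses — set y9 = False.
Try y1 = True.
Branch on y2: take y2 = True.
  then y5 is forced to True.
Set y3 = True and propagate.
The remaining clauses are satisfied by y6 = False, y7 = True, y8 = False, y10 = False, y11 = False, y12 = False.

y1 = True, y2 = True, y3 = True, y4 = True, y5 = True, y6 = False, y7 = True, y8 = False, y9 = False, y10 = False, y11 = False, y12 = False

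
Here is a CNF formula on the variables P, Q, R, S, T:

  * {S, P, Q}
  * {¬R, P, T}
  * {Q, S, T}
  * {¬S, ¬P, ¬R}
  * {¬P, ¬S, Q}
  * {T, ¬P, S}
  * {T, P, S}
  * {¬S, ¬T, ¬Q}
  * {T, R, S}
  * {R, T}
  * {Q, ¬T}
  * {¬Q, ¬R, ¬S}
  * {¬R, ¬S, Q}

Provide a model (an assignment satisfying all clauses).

P = 0, Q = 1, R = 1, S = 0, T = 1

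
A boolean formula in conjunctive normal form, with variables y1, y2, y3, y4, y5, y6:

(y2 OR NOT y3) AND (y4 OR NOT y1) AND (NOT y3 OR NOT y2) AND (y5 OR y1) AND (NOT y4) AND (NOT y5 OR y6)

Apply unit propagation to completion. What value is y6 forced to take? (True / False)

Unit clause (NOT y4) sets y4 = False.
From (NOT y1 OR y4) and y4 = False: y1 = False.
From (y5 OR y1) and y1 = False: y5 = True.
(NOT y5 OR y6) with y5 = True leaves only y6, so y6 = True.

True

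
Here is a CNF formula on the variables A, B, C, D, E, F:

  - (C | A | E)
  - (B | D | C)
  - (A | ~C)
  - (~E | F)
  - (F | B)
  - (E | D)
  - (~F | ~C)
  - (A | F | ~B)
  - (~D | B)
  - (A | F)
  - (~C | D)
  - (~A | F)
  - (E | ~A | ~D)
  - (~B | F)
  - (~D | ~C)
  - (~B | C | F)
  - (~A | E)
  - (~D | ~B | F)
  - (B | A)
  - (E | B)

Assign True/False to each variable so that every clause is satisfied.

A=0, B=1, C=0, D=1, E=1, F=1

Check each clause:
  1. (E | A | C) — E is true.
  2. (D | C | B) — B is true.
  3. (A | ~C) — ~C is true.
  4. (F | ~E) — F is true.
  5. (F | B) — B is true.
  6. (D | E) — D is true.
  7. (~C | ~F) — ~C is true.
  8. (~B | F | A) — F is true.
  9. (B | ~D) — B is true.
  10. (A | F) — F is true.
  11. (D | ~C) — D is true.
  12. (~A | F) — F is true.
  13. (~D | ~A | E) — E is true.
  14. (~B | F) — F is true.
  15. (~D | ~C) — ~C is true.
  16. (~B | F | C) — F is true.
  17. (E | ~A) — E is true.
  18. (~B | ~D | F) — F is true.
  19. (B | A) — B is true.
  20. (E | B) — B is true.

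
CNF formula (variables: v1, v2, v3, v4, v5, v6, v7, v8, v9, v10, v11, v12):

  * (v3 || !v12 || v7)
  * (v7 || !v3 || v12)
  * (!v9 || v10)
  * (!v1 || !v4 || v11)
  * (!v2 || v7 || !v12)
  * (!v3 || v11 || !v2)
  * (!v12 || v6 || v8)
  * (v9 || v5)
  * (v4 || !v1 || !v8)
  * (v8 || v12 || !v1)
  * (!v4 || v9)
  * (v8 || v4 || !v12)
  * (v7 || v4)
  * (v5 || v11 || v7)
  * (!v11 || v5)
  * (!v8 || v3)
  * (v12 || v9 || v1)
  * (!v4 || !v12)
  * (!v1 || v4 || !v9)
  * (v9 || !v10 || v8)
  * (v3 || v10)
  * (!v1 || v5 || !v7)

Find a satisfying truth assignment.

v2 occurs only negated in the remaining clauses — set v2 = False.
v5 occurs only positively in the remaining clauses — set v5 = True.
Try v1 = False.
Branch on v3: take v3 = False.
  then v8 is forced to False.
  then v10 is forced to True.
  then v9 is forced to True.
For the remaining variables, v4 = True, v6 = True, v7 = False, v11 = False, v12 = False works.
Every clause has at least one true literal under this assignment.

v1=False, v2=False, v3=False, v4=True, v5=True, v6=True, v7=False, v8=False, v9=True, v10=True, v11=False, v12=False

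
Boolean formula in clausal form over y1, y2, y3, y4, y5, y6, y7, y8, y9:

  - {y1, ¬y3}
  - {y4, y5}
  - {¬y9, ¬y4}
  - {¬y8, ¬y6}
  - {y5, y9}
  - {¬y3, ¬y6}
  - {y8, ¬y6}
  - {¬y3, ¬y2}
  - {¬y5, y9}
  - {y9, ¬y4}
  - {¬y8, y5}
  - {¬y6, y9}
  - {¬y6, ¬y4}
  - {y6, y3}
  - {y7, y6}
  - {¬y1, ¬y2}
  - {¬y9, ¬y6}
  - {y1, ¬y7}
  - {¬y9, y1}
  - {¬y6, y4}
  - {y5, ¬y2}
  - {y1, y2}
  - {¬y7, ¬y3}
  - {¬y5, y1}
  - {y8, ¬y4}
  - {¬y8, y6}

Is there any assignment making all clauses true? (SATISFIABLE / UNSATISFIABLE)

y6 = True:
  propagation gives y8=False; an empty clause results — contradiction.
y6 = False:
  propagation gives y3=True, y1=True, y2=False, y7=True; an empty clause results — contradiction.
Every branch closes, so no satisfying assignment exists.

UNSATISFIABLE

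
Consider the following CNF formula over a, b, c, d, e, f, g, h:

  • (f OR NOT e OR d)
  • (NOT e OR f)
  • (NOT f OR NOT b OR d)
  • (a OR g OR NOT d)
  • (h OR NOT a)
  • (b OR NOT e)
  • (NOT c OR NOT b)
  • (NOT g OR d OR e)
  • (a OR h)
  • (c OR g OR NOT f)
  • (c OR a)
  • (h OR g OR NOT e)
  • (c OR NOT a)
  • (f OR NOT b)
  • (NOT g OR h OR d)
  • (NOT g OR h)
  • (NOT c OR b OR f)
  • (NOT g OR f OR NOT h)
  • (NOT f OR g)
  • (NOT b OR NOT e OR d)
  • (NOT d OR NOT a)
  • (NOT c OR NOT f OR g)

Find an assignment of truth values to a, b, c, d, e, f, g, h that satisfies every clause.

a = False  b = False  c = True  d = True  e = False  f = True  g = True  h = True

Check each clause:
  1. (f OR d OR NOT e) — NOT e is true.
  2. (f OR NOT e) — NOT e is true.
  3. (d OR NOT f OR NOT b) — d is true.
  4. (g OR NOT d OR a) — g is true.
  5. (h OR NOT a) — h is true.
  6. (b OR NOT e) — NOT e is true.
  7. (NOT c OR NOT b) — NOT b is true.
  8. (d OR NOT g OR e) — d is true.
  9. (a OR h) — h is true.
  10. (g OR NOT f OR c) — c is true.
  11. (c OR a) — c is true.
  12. (h OR NOT e OR g) — h is true.
  13. (NOT a OR c) — c is true.
  14. (NOT b OR f) — f is true.
  15. (h OR d OR NOT g) — h is true.
  16. (h OR NOT g) — h is true.
  17. (f OR NOT c OR b) — f is true.
  18. (f OR NOT h OR NOT g) — f is true.
  19. (NOT f OR g) — g is true.
  20. (NOT e OR NOT b OR d) — NOT e is true.
  21. (NOT a OR NOT d) — NOT a is true.
  22. (NOT f OR g OR NOT c) — g is true.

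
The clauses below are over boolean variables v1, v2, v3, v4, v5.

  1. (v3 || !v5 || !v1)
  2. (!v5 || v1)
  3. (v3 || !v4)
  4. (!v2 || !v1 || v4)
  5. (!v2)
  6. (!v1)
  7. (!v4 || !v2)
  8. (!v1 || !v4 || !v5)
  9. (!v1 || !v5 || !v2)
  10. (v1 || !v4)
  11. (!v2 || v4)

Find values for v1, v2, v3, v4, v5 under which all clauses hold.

v1=F, v2=F, v3=F, v4=F, v5=F

Check each clause:
  1. (!v5 || v3 || !v1) — !v1 is true.
  2. (!v5 || v1) — !v5 is true.
  3. (v3 || !v4) — !v4 is true.
  4. (!v1 || !v2 || v4) — !v2 is true.
  5. (!v2) — !v2 is true.
  6. (!v1) — !v1 is true.
  7. (!v4 || !v2) — !v4 is true.
  8. (!v1 || !v5 || !v4) — !v5 is true.
  9. (!v2 || !v5 || !v1) — !v5 is true.
  10. (v1 || !v4) — !v4 is true.
  11. (v4 || !v2) — !v2 is true.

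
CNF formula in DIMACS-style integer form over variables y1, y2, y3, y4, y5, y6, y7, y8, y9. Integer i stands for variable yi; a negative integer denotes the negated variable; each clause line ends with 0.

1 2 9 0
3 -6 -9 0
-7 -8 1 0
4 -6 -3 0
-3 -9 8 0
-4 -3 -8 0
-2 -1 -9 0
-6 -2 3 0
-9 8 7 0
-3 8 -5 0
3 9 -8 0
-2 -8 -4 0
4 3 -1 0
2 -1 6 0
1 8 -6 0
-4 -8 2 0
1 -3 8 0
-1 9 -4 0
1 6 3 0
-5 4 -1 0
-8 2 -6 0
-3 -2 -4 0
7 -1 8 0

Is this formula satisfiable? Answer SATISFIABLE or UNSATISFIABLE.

Try y1 = False.
Branch on y2: take y2 = True.
Try y3 = True.
  then y8 is forced to True.
  then y7 is forced to False.
  then y4 is forced to False.
  then y6 is forced to False.
y5, y9 are now unconstrained; take y5 = True, y9 = True.
So y1=0, y2=1, y3=1, y4=0, y5=1, y6=0, y7=0, y8=1, y9=1 is a satisfying assignment.

SATISFIABLE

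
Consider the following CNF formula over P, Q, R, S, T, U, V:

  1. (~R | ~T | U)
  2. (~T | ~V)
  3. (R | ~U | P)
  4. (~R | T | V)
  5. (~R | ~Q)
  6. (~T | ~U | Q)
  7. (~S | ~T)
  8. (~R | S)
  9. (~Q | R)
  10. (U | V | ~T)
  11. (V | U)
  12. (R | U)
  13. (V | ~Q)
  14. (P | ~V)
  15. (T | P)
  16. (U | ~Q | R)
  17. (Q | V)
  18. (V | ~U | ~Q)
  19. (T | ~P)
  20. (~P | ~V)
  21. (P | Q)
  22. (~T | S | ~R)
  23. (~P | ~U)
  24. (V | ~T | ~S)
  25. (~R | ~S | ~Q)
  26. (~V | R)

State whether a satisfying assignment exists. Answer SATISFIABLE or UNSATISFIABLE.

UNSATISFIABLE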